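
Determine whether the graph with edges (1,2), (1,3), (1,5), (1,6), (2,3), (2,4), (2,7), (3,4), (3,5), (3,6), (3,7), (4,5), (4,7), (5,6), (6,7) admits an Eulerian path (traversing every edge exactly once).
Yes — and in fact it has an Eulerian circuit (the graph is connected and all 7 vertices have even degree)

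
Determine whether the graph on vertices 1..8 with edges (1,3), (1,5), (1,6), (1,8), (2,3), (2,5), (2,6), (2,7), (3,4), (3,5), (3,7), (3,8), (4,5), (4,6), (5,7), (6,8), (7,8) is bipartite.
No (odd cycle of length 3: 3 -> 1 -> 5 -> 3)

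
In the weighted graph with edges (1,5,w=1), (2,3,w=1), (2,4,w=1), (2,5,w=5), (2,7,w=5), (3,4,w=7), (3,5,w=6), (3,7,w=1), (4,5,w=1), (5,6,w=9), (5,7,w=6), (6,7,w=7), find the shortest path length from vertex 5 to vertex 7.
4 (path: 5 -> 4 -> 2 -> 3 -> 7; weights 1 + 1 + 1 + 1 = 4)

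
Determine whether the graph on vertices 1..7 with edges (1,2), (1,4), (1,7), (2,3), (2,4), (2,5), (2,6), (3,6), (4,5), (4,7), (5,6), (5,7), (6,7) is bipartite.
No (odd cycle of length 3: 2 -> 1 -> 4 -> 2)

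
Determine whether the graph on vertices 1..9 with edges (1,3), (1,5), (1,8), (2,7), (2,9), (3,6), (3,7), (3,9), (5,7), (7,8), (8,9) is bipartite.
Yes. Partition: {1, 4, 6, 7, 9}, {2, 3, 5, 8}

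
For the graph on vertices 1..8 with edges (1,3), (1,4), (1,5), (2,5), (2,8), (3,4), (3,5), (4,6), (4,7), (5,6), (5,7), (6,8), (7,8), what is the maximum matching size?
4 (matching: (1,3), (2,8), (4,7), (5,6); upper bound floor(n/2) = floor(8/2) = 4)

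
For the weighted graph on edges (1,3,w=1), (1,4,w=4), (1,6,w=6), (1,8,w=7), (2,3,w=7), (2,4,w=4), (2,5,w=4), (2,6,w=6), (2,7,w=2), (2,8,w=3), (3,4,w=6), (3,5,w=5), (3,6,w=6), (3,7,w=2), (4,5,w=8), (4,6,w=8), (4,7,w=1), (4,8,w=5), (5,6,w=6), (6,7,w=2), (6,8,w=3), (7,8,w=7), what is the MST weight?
15 (MST edges: (1,3,w=1), (2,5,w=4), (2,7,w=2), (2,8,w=3), (3,7,w=2), (4,7,w=1), (6,7,w=2); sum of weights 1 + 4 + 2 + 3 + 2 + 1 + 2 = 15)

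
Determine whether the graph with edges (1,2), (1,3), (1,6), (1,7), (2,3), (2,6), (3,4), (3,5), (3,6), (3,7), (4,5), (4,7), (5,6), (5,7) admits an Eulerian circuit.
No (2 vertices have odd degree: {2, 4}; Eulerian circuit requires 0)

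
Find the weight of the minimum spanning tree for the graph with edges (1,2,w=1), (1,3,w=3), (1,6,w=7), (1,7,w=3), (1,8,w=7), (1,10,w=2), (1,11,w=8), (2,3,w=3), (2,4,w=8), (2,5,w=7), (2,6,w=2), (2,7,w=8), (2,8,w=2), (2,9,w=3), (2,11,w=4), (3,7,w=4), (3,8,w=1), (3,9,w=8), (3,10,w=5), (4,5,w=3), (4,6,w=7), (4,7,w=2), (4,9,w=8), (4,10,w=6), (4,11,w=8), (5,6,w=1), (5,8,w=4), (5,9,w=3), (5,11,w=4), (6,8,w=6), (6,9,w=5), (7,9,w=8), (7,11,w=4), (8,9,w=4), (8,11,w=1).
18 (MST edges: (1,2,w=1), (1,7,w=3), (1,10,w=2), (2,6,w=2), (2,8,w=2), (2,9,w=3), (3,8,w=1), (4,7,w=2), (5,6,w=1), (8,11,w=1); sum of weights 1 + 3 + 2 + 2 + 2 + 3 + 1 + 2 + 1 + 1 = 18)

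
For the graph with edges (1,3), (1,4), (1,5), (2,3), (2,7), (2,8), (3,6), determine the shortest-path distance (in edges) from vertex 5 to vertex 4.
2 (path: 5 -> 1 -> 4, 2 edges)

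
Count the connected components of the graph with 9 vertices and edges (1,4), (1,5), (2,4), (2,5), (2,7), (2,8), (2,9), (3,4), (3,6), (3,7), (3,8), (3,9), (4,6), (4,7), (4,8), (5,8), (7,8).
1 (components: {1, 2, 3, 4, 5, 6, 7, 8, 9})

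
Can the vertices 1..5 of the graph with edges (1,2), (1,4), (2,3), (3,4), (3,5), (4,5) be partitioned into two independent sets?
No (odd cycle of length 3: 3 -> 4 -> 5 -> 3)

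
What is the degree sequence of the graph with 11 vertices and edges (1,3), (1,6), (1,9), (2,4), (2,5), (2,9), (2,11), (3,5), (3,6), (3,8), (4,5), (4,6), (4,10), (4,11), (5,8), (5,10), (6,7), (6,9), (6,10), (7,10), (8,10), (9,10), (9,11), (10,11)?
[7, 6, 5, 5, 5, 4, 4, 4, 3, 3, 2] (degrees: deg(1)=3, deg(2)=4, deg(3)=4, deg(4)=5, deg(5)=5, deg(6)=6, deg(7)=2, deg(8)=3, deg(9)=5, deg(10)=7, deg(11)=4)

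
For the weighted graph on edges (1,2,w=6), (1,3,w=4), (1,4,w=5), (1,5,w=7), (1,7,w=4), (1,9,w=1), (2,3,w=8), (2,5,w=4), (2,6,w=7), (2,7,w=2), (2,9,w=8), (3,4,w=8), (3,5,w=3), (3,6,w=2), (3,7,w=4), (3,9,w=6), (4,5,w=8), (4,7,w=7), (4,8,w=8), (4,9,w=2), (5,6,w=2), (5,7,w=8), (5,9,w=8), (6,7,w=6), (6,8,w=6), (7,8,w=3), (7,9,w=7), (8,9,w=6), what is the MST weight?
20 (MST edges: (1,3,w=4), (1,7,w=4), (1,9,w=1), (2,7,w=2), (3,6,w=2), (4,9,w=2), (5,6,w=2), (7,8,w=3); sum of weights 4 + 4 + 1 + 2 + 2 + 2 + 2 + 3 = 20)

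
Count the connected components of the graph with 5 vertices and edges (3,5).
4 (components: {1}, {2}, {3, 5}, {4})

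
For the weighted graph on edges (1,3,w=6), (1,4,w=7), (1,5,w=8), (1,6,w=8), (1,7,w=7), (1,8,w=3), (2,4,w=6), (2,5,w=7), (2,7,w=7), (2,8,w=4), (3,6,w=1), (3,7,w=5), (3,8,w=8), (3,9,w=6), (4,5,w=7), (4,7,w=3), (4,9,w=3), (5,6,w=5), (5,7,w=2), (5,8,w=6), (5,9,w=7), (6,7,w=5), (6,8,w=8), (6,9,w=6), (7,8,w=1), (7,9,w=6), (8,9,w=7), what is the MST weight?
22 (MST edges: (1,8,w=3), (2,8,w=4), (3,6,w=1), (3,7,w=5), (4,7,w=3), (4,9,w=3), (5,7,w=2), (7,8,w=1); sum of weights 3 + 4 + 1 + 5 + 3 + 3 + 2 + 1 = 22)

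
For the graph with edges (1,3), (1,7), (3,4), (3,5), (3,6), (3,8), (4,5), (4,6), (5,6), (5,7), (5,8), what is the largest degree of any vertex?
5 (attained at vertices 3, 5)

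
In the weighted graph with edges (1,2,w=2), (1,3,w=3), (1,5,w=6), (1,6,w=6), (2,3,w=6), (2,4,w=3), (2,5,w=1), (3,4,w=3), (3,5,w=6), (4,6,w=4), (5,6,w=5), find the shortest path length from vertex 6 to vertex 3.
7 (path: 6 -> 4 -> 3; weights 4 + 3 = 7)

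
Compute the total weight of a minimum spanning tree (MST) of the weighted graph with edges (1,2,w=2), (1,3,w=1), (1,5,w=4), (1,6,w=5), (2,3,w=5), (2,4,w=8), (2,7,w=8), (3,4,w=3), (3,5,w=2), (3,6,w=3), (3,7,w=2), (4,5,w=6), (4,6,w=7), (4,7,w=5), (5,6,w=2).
12 (MST edges: (1,2,w=2), (1,3,w=1), (3,4,w=3), (3,5,w=2), (3,7,w=2), (5,6,w=2); sum of weights 2 + 1 + 3 + 2 + 2 + 2 = 12)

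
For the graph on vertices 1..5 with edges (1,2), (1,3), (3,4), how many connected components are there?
2 (components: {1, 2, 3, 4}, {5})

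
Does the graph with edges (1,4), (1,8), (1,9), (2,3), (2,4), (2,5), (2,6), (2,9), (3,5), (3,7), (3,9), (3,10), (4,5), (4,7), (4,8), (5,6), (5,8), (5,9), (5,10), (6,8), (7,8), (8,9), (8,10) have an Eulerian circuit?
No (10 vertices have odd degree: {1, 2, 3, 4, 5, 6, 7, 8, 9, 10}; Eulerian circuit requires 0)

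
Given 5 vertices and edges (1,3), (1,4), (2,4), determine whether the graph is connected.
No, it has 2 components: {1, 2, 3, 4}, {5}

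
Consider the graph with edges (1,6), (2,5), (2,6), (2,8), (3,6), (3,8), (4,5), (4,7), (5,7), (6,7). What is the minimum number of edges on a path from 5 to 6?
2 (path: 5 -> 7 -> 6, 2 edges)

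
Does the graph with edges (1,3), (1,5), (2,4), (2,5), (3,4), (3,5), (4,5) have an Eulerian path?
Yes (the graph is connected and exactly 2 vertices have odd degree: {3, 4}; any Eulerian path must start and end at those)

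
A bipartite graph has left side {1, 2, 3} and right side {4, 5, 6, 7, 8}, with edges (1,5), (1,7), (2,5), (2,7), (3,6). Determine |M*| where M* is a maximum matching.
3 (matching: (1,7), (2,5), (3,6); upper bound min(|L|,|R|) = min(3,5) = 3)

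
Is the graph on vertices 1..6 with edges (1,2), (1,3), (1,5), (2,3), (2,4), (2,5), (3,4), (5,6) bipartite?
No (odd cycle of length 3: 5 -> 1 -> 2 -> 5)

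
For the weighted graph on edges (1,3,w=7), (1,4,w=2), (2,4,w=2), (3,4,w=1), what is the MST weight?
5 (MST edges: (1,4,w=2), (2,4,w=2), (3,4,w=1); sum of weights 2 + 2 + 1 = 5)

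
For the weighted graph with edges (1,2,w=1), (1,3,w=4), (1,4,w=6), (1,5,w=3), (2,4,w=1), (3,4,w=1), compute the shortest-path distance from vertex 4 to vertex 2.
1 (path: 4 -> 2; weights 1 = 1)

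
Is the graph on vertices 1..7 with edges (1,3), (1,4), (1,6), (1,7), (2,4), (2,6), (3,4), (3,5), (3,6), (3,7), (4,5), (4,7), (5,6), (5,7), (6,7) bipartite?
No (odd cycle of length 3: 6 -> 1 -> 3 -> 6)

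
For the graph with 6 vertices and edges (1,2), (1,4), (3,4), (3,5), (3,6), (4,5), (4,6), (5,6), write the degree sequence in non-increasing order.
[4, 3, 3, 3, 2, 1] (degrees: deg(1)=2, deg(2)=1, deg(3)=3, deg(4)=4, deg(5)=3, deg(6)=3)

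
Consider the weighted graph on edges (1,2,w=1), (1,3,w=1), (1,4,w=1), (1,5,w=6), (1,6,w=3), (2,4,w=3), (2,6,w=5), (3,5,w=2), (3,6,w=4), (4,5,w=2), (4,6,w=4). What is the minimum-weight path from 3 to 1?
1 (path: 3 -> 1; weights 1 = 1)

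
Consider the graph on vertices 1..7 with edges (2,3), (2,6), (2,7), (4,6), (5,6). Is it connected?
No, it has 2 components: {1}, {2, 3, 4, 5, 6, 7}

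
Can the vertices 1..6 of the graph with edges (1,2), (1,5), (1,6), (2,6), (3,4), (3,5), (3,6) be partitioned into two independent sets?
No (odd cycle of length 3: 6 -> 1 -> 2 -> 6)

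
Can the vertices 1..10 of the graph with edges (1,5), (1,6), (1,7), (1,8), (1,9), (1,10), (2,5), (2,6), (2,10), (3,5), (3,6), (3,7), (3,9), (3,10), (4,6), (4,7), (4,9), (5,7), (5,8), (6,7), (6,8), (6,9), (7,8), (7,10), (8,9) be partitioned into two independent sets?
No (odd cycle of length 3: 6 -> 1 -> 7 -> 6)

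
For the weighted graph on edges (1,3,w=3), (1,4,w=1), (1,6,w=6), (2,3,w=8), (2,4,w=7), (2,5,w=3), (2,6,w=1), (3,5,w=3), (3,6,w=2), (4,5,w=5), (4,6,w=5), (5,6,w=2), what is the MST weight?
9 (MST edges: (1,3,w=3), (1,4,w=1), (2,6,w=1), (3,6,w=2), (5,6,w=2); sum of weights 3 + 1 + 1 + 2 + 2 = 9)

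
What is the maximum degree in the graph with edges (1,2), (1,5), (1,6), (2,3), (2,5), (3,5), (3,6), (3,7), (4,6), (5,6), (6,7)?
5 (attained at vertex 6)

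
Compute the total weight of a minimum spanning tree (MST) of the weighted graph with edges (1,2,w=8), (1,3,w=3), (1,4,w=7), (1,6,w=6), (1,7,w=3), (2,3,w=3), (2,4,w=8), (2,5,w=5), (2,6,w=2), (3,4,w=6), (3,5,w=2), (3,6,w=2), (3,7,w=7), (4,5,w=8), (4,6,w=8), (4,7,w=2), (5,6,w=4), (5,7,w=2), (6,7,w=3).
13 (MST edges: (1,3,w=3), (2,6,w=2), (3,5,w=2), (3,6,w=2), (4,7,w=2), (5,7,w=2); sum of weights 3 + 2 + 2 + 2 + 2 + 2 = 13)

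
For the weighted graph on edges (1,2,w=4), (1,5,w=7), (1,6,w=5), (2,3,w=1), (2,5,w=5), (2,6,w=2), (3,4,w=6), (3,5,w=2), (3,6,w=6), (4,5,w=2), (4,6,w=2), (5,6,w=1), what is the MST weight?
10 (MST edges: (1,2,w=4), (2,3,w=1), (2,6,w=2), (4,5,w=2), (5,6,w=1); sum of weights 4 + 1 + 2 + 2 + 1 = 10)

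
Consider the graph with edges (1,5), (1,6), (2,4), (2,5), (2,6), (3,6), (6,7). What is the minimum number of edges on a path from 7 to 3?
2 (path: 7 -> 6 -> 3, 2 edges)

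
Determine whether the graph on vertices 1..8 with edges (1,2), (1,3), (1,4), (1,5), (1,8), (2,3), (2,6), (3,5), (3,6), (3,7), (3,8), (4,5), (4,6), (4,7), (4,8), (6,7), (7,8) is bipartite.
No (odd cycle of length 3: 2 -> 1 -> 3 -> 2)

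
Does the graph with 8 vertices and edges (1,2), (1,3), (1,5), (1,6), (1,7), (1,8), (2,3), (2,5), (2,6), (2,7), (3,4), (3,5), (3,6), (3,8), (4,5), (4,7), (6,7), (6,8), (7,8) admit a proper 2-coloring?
No (odd cycle of length 3: 8 -> 1 -> 3 -> 8)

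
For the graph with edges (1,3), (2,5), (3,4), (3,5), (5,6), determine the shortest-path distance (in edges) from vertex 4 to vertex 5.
2 (path: 4 -> 3 -> 5, 2 edges)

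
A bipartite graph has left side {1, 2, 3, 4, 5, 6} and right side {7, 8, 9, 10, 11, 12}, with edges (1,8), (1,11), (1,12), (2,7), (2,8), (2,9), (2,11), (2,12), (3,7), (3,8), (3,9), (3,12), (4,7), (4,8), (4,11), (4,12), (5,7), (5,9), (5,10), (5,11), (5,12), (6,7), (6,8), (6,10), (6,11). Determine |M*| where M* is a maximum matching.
6 (matching: (1,12), (2,11), (3,9), (4,8), (5,10), (6,7); upper bound min(|L|,|R|) = min(6,6) = 6)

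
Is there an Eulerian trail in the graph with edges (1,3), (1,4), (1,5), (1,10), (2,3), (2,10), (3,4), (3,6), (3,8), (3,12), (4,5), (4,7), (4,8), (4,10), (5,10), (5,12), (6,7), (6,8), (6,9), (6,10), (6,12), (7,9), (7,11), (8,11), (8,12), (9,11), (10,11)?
Yes (the graph is connected and exactly 2 vertices have odd degree: {8, 9}; any Eulerian path must start and end at those)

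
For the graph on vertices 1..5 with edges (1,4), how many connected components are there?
4 (components: {1, 4}, {2}, {3}, {5})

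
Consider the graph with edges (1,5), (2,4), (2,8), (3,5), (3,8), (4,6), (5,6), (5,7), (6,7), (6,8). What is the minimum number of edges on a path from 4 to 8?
2 (path: 4 -> 6 -> 8, 2 edges)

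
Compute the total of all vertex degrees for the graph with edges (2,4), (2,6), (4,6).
6 (handshake: sum of degrees = 2|E| = 2 x 3 = 6)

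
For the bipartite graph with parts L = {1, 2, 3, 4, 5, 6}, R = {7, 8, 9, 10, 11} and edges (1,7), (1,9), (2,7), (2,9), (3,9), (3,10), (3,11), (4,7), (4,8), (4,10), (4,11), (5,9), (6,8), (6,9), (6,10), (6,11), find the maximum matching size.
5 (matching: (1,9), (2,7), (3,11), (4,10), (6,8); upper bound min(|L|,|R|) = min(6,5) = 5)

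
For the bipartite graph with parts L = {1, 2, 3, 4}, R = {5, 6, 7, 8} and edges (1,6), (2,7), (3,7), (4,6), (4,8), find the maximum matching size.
3 (matching: (1,6), (2,7), (4,8); upper bound min(|L|,|R|) = min(4,4) = 4)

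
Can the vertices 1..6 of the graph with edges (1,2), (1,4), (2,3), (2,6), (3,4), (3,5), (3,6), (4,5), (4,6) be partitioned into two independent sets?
No (odd cycle of length 3: 6 -> 2 -> 3 -> 6)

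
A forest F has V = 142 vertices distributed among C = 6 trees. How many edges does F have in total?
136 (Each of the 6 component trees on V_i vertices has V_i - 1 edges; summing gives V - C = 142 - 6 = 136)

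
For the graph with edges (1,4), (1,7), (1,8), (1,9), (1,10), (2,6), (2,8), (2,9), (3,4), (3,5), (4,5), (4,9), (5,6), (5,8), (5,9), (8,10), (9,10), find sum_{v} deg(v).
34 (handshake: sum of degrees = 2|E| = 2 x 17 = 34)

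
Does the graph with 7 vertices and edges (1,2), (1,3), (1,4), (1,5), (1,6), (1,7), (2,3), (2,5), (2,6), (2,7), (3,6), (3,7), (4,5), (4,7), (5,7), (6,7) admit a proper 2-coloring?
No (odd cycle of length 3: 2 -> 1 -> 5 -> 2)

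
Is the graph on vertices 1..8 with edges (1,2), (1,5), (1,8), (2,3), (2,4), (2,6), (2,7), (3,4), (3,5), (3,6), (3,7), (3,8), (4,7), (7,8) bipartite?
No (odd cycle of length 3: 6 -> 2 -> 3 -> 6)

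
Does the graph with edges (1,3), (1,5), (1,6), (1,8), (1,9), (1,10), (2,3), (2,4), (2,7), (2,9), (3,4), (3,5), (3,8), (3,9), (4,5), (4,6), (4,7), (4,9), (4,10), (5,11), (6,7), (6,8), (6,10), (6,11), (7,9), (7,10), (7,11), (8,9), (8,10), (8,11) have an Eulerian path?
Yes (the graph is connected and exactly 2 vertices have odd degree: {4, 10}; any Eulerian path must start and end at those)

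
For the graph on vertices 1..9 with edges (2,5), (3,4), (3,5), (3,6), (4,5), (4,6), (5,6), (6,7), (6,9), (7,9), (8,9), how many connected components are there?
2 (components: {1}, {2, 3, 4, 5, 6, 7, 8, 9})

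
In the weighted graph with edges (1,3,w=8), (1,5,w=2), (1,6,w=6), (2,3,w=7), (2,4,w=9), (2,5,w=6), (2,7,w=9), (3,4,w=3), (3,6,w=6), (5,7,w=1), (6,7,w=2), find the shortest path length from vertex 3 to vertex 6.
6 (path: 3 -> 6; weights 6 = 6)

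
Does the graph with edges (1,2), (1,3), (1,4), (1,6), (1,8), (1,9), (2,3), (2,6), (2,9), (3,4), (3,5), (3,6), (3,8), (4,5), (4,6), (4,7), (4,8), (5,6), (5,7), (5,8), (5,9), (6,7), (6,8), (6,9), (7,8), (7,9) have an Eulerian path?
Yes (the graph is connected and exactly 2 vertices have odd degree: {7, 9}; any Eulerian path must start and end at those)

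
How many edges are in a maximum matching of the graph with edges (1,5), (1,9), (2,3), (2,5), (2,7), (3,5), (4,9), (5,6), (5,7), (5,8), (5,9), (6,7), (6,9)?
4 (matching: (2,3), (4,9), (5,8), (6,7); upper bound floor(n/2) = floor(9/2) = 4)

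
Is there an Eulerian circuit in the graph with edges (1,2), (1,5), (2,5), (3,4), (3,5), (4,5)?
Yes (the graph is connected and all 5 vertices have even degree)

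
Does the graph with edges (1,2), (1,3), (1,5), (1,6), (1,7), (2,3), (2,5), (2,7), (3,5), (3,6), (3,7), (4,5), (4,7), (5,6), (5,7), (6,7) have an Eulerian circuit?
No (2 vertices have odd degree: {1, 3}; Eulerian circuit requires 0)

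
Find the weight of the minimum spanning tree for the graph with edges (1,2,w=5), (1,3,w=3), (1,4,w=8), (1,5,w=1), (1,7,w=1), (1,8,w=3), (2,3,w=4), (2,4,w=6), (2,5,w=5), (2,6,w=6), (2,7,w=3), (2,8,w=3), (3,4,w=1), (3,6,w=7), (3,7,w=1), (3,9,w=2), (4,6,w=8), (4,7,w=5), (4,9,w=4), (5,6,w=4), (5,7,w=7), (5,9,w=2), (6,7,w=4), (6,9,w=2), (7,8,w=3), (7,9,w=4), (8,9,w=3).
14 (MST edges: (1,5,w=1), (1,7,w=1), (1,8,w=3), (2,7,w=3), (3,4,w=1), (3,7,w=1), (3,9,w=2), (6,9,w=2); sum of weights 1 + 1 + 3 + 3 + 1 + 1 + 2 + 2 = 14)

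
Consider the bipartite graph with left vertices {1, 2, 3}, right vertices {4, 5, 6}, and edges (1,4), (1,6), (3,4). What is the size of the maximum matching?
2 (matching: (1,6), (3,4); upper bound min(|L|,|R|) = min(3,3) = 3)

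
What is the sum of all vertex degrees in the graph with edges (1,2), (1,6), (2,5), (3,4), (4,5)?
10 (handshake: sum of degrees = 2|E| = 2 x 5 = 10)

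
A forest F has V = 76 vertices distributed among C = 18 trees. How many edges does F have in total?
58 (Each of the 18 component trees on V_i vertices has V_i - 1 edges; summing gives V - C = 76 - 18 = 58)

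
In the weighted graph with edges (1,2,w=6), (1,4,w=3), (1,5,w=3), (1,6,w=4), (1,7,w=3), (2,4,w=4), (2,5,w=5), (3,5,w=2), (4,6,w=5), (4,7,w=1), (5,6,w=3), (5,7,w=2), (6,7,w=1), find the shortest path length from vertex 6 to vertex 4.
2 (path: 6 -> 7 -> 4; weights 1 + 1 = 2)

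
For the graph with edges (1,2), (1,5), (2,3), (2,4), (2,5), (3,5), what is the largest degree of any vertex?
4 (attained at vertex 2)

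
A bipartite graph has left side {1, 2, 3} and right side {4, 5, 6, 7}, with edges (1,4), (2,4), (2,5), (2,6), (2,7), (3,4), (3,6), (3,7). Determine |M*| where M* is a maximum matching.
3 (matching: (1,4), (2,7), (3,6); upper bound min(|L|,|R|) = min(3,4) = 3)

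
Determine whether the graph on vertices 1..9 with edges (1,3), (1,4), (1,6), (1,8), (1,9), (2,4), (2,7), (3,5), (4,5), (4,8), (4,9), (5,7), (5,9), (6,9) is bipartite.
No (odd cycle of length 3: 4 -> 1 -> 8 -> 4)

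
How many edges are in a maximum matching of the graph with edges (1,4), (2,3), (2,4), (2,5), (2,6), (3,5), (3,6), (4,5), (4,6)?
3 (matching: (1,4), (2,6), (3,5); upper bound floor(n/2) = floor(6/2) = 3)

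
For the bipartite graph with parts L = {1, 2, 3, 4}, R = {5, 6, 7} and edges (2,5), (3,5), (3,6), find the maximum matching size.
2 (matching: (2,5), (3,6); upper bound min(|L|,|R|) = min(4,3) = 3)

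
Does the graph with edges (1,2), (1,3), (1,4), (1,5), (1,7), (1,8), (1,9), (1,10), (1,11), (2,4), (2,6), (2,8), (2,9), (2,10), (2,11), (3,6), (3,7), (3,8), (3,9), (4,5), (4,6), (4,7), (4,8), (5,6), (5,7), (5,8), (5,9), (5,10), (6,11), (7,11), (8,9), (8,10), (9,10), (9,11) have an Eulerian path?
No (10 vertices have odd degree: {1, 2, 3, 5, 6, 7, 8, 9, 10, 11}; Eulerian path requires 0 or 2)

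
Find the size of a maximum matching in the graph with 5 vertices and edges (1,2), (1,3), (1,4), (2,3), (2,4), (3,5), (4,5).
2 (matching: (2,4), (3,5); upper bound floor(n/2) = floor(5/2) = 2)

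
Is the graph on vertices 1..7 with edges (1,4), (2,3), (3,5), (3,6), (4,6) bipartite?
Yes. Partition: {1, 2, 5, 6, 7}, {3, 4}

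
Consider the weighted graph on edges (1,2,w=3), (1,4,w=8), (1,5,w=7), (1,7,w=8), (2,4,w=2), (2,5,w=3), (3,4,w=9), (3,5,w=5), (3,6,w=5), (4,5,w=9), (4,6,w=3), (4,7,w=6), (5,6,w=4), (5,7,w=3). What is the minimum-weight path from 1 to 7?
8 (path: 1 -> 7; weights 8 = 8)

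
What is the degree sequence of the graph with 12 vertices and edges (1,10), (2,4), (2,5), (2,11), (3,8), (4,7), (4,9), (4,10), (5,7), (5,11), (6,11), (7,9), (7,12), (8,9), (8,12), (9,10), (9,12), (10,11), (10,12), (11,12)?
[5, 5, 5, 5, 4, 4, 3, 3, 3, 1, 1, 1] (degrees: deg(1)=1, deg(2)=3, deg(3)=1, deg(4)=4, deg(5)=3, deg(6)=1, deg(7)=4, deg(8)=3, deg(9)=5, deg(10)=5, deg(11)=5, deg(12)=5)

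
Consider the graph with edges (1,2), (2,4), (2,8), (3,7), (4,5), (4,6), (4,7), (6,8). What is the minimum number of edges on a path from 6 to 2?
2 (path: 6 -> 4 -> 2, 2 edges)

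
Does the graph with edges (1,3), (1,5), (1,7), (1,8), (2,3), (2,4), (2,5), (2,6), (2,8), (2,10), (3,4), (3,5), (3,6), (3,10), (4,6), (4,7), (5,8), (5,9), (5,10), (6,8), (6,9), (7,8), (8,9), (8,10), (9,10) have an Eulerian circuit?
No (4 vertices have odd degree: {6, 7, 8, 10}; Eulerian circuit requires 0)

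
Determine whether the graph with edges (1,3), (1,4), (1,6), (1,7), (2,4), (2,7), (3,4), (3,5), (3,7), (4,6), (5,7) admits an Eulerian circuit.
Yes (the graph is connected and all 7 vertices have even degree)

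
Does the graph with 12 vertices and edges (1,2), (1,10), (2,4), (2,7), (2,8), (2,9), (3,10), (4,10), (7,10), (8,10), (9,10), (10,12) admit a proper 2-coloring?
Yes. Partition: {1, 3, 4, 5, 6, 7, 8, 9, 11, 12}, {2, 10}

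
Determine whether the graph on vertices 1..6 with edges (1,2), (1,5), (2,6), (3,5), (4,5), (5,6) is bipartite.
Yes. Partition: {1, 3, 4, 6}, {2, 5}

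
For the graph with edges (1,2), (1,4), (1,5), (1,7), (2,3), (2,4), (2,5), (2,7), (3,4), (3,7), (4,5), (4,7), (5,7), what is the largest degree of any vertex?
5 (attained at vertices 2, 4, 7)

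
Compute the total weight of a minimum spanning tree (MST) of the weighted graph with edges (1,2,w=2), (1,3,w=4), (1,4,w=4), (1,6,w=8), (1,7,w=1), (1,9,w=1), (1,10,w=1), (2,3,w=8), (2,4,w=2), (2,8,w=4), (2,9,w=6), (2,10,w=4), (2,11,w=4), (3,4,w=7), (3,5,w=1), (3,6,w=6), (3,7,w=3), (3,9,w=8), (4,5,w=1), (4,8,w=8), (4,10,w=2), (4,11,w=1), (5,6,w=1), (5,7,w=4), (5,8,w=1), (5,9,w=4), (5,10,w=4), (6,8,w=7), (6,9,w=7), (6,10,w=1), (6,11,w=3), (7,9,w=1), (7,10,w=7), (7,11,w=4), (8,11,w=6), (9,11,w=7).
11 (MST edges: (1,2,w=2), (1,7,w=1), (1,9,w=1), (1,10,w=1), (3,5,w=1), (4,5,w=1), (4,11,w=1), (5,6,w=1), (5,8,w=1), (6,10,w=1); sum of weights 2 + 1 + 1 + 1 + 1 + 1 + 1 + 1 + 1 + 1 = 11)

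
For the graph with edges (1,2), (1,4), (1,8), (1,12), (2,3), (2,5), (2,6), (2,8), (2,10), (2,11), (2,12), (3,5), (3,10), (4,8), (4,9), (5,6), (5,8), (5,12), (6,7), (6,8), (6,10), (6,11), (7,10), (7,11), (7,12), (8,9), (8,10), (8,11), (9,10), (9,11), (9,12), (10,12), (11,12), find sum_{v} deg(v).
66 (handshake: sum of degrees = 2|E| = 2 x 33 = 66)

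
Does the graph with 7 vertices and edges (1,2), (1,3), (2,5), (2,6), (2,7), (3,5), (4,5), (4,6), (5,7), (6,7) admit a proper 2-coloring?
No (odd cycle of length 3: 7 -> 2 -> 5 -> 7)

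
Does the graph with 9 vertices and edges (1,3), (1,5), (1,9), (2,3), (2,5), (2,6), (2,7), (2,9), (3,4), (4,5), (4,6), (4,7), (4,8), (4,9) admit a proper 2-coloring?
Yes. Partition: {1, 2, 4}, {3, 5, 6, 7, 8, 9}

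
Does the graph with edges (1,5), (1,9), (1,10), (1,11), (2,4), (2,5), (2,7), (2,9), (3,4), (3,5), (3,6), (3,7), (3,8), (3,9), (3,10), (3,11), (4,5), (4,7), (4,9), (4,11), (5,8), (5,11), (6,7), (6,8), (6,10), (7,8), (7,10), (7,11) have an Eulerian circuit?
No (2 vertices have odd degree: {7, 11}; Eulerian circuit requires 0)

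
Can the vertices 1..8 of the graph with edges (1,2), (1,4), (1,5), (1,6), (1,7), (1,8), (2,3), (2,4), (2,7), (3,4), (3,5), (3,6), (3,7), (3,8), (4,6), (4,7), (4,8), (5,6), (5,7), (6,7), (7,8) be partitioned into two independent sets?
No (odd cycle of length 3: 7 -> 1 -> 6 -> 7)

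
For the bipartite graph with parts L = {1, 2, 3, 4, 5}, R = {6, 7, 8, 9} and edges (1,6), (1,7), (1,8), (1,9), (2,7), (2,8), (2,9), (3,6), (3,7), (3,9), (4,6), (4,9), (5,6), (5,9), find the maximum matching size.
4 (matching: (1,9), (2,8), (3,7), (4,6); upper bound min(|L|,|R|) = min(5,4) = 4)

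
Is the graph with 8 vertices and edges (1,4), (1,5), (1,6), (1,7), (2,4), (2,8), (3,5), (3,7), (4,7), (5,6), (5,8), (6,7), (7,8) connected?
Yes (BFS from 1 visits [1, 4, 5, 6, 7, 2, 3, 8] — all 8 vertices reached)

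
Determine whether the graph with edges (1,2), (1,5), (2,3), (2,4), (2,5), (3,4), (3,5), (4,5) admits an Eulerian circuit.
No (2 vertices have odd degree: {3, 4}; Eulerian circuit requires 0)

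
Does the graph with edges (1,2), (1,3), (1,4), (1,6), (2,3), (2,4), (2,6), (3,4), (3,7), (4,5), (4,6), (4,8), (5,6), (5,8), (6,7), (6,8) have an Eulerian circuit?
No (2 vertices have odd degree: {5, 8}; Eulerian circuit requires 0)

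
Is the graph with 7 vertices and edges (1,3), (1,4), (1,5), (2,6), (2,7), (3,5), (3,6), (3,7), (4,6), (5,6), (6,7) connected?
Yes (BFS from 1 visits [1, 3, 4, 5, 6, 7, 2] — all 7 vertices reached)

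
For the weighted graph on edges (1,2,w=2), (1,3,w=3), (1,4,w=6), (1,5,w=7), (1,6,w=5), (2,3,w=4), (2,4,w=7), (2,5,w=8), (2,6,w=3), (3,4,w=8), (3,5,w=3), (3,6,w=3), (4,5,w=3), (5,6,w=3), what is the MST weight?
14 (MST edges: (1,2,w=2), (1,3,w=3), (2,6,w=3), (3,5,w=3), (4,5,w=3); sum of weights 2 + 3 + 3 + 3 + 3 = 14)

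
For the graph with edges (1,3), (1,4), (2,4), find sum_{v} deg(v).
6 (handshake: sum of degrees = 2|E| = 2 x 3 = 6)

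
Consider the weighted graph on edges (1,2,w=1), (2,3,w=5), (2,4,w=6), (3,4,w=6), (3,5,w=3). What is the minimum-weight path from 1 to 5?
9 (path: 1 -> 2 -> 3 -> 5; weights 1 + 5 + 3 = 9)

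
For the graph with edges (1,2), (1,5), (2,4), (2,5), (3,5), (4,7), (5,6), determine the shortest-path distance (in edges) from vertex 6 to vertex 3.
2 (path: 6 -> 5 -> 3, 2 edges)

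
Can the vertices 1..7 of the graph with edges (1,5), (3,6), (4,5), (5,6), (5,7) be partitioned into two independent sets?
Yes. Partition: {1, 2, 4, 6, 7}, {3, 5}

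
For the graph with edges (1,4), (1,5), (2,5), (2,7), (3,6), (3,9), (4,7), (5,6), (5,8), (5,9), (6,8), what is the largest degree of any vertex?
5 (attained at vertex 5)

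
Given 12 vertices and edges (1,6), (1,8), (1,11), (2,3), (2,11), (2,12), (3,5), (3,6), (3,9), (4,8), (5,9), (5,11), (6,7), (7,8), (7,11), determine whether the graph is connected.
No, it has 2 components: {1, 2, 3, 4, 5, 6, 7, 8, 9, 11, 12}, {10}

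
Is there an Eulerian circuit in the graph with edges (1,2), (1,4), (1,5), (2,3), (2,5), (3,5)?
No (4 vertices have odd degree: {1, 2, 4, 5}; Eulerian circuit requires 0)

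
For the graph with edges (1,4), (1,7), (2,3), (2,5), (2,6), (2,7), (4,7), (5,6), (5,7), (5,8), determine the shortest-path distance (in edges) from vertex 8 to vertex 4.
3 (path: 8 -> 5 -> 7 -> 4, 3 edges)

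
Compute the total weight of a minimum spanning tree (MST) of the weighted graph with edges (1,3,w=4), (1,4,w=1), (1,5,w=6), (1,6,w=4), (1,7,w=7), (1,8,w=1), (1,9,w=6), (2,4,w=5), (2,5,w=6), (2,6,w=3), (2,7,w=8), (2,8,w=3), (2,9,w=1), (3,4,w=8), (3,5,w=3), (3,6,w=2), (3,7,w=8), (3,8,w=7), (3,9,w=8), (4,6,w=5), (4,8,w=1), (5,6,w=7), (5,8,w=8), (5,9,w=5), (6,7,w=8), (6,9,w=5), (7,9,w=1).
15 (MST edges: (1,4,w=1), (1,8,w=1), (2,6,w=3), (2,8,w=3), (2,9,w=1), (3,5,w=3), (3,6,w=2), (7,9,w=1); sum of weights 1 + 1 + 3 + 3 + 1 + 3 + 2 + 1 = 15)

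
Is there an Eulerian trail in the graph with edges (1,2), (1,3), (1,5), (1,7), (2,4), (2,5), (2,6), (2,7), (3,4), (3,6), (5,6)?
No (4 vertices have odd degree: {2, 3, 5, 6}; Eulerian path requires 0 or 2)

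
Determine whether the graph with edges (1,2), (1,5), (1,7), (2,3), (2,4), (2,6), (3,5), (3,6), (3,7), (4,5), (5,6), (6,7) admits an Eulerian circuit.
No (2 vertices have odd degree: {1, 7}; Eulerian circuit requires 0)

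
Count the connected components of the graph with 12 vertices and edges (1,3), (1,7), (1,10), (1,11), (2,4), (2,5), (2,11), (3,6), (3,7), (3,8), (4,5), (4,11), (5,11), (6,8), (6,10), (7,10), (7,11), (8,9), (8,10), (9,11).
2 (components: {1, 2, 3, 4, 5, 6, 7, 8, 9, 10, 11}, {12})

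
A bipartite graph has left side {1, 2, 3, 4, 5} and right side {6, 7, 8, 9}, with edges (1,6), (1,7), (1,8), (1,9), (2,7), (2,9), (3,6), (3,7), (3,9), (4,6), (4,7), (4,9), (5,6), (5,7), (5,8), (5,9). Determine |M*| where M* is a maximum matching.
4 (matching: (1,9), (2,7), (3,6), (5,8); upper bound min(|L|,|R|) = min(5,4) = 4)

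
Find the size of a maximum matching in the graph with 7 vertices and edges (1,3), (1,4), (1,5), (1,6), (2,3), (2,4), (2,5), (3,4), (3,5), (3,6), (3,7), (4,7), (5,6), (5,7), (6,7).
3 (matching: (1,5), (2,4), (6,7); upper bound floor(n/2) = floor(7/2) = 3)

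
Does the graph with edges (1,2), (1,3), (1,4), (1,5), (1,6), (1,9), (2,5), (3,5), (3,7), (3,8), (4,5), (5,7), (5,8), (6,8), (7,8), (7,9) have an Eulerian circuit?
Yes (the graph is connected and all 9 vertices have even degree)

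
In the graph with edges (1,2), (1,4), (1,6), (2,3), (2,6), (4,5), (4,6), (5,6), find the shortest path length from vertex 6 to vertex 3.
2 (path: 6 -> 2 -> 3, 2 edges)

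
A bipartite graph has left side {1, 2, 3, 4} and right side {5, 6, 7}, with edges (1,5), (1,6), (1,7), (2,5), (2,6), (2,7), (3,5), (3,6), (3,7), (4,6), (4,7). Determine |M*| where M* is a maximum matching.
3 (matching: (1,7), (2,6), (3,5); upper bound min(|L|,|R|) = min(4,3) = 3)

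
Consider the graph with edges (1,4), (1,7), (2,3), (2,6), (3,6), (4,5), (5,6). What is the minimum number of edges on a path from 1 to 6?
3 (path: 1 -> 4 -> 5 -> 6, 3 edges)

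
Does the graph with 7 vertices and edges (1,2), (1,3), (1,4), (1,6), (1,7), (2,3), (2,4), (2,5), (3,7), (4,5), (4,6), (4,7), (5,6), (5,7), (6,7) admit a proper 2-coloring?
No (odd cycle of length 3: 7 -> 1 -> 3 -> 7)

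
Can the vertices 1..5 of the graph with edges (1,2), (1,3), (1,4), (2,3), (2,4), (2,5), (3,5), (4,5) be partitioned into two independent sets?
No (odd cycle of length 3: 4 -> 1 -> 2 -> 4)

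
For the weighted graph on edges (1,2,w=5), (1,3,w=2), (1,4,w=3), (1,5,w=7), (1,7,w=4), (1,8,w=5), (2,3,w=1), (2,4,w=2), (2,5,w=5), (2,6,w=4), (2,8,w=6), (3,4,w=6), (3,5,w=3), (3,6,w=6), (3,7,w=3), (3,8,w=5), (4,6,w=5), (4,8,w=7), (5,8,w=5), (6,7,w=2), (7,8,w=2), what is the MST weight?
15 (MST edges: (1,3,w=2), (2,3,w=1), (2,4,w=2), (3,5,w=3), (3,7,w=3), (6,7,w=2), (7,8,w=2); sum of weights 2 + 1 + 2 + 3 + 3 + 2 + 2 = 15)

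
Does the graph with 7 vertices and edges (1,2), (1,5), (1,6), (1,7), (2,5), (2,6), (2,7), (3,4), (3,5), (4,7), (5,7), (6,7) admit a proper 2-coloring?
No (odd cycle of length 3: 7 -> 1 -> 5 -> 7)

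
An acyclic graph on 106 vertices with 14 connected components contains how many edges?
92 (Each of the 14 component trees on V_i vertices has V_i - 1 edges; summing gives V - C = 106 - 14 = 92)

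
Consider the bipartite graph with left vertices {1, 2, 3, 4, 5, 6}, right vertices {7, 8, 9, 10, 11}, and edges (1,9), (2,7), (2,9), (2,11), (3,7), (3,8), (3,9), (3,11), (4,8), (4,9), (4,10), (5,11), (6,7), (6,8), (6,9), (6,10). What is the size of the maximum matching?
5 (matching: (1,9), (2,11), (3,8), (4,10), (6,7); upper bound min(|L|,|R|) = min(6,5) = 5)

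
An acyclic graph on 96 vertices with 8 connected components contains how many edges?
88 (Each of the 8 component trees on V_i vertices has V_i - 1 edges; summing gives V - C = 96 - 8 = 88)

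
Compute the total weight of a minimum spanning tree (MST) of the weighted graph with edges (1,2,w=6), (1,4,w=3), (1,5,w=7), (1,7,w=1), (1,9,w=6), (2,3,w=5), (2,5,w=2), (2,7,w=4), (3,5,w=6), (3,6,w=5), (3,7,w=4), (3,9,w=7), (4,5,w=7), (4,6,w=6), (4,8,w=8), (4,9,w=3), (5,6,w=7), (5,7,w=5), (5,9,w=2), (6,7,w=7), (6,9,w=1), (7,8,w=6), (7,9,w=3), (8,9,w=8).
22 (MST edges: (1,4,w=3), (1,7,w=1), (2,5,w=2), (3,7,w=4), (4,9,w=3), (5,9,w=2), (6,9,w=1), (7,8,w=6); sum of weights 3 + 1 + 2 + 4 + 3 + 2 + 1 + 6 = 22)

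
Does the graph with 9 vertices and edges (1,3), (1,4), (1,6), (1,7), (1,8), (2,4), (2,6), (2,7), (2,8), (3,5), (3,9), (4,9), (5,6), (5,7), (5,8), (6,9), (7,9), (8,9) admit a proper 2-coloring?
Yes. Partition: {1, 2, 5, 9}, {3, 4, 6, 7, 8}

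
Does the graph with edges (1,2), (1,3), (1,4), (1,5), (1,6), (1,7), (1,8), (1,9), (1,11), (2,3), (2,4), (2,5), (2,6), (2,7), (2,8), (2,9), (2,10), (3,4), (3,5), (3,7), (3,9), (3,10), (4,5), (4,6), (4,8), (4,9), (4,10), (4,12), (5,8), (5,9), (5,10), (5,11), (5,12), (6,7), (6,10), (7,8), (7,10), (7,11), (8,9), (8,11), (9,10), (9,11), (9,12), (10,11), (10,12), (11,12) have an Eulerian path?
No (12 vertices have odd degree: {1, 2, 3, 4, 5, 6, 7, 8, 9, 10, 11, 12}; Eulerian path requires 0 or 2)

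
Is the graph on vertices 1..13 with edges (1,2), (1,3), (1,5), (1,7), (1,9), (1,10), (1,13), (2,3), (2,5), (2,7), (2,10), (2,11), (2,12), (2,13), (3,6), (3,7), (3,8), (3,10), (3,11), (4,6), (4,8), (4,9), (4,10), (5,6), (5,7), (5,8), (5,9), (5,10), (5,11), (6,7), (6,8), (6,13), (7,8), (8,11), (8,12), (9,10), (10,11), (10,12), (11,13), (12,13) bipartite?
No (odd cycle of length 3: 9 -> 1 -> 5 -> 9)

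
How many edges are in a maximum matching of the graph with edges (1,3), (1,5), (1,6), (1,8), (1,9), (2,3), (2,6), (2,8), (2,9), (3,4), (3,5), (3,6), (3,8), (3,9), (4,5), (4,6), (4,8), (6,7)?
4 (matching: (1,9), (2,8), (3,5), (6,7); upper bound floor(n/2) = floor(9/2) = 4)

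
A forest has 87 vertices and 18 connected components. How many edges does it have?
69 (Each of the 18 component trees on V_i vertices has V_i - 1 edges; summing gives V - C = 87 - 18 = 69)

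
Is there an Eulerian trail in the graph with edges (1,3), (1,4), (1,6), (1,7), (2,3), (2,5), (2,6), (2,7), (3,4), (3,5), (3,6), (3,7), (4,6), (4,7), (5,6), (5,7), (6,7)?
Yes — and in fact it has an Eulerian circuit (the graph is connected and all 7 vertices have even degree)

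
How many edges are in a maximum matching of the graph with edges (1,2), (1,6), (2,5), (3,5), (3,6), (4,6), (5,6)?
3 (matching: (1,2), (3,5), (4,6); upper bound floor(n/2) = floor(6/2) = 3)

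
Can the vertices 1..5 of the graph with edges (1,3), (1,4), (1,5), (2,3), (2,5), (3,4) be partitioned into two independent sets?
No (odd cycle of length 3: 3 -> 1 -> 4 -> 3)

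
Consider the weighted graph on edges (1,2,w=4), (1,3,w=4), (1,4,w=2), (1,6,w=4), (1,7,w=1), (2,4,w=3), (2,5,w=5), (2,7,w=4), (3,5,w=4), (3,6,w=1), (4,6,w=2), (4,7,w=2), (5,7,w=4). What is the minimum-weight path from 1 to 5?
5 (path: 1 -> 7 -> 5; weights 1 + 4 = 5)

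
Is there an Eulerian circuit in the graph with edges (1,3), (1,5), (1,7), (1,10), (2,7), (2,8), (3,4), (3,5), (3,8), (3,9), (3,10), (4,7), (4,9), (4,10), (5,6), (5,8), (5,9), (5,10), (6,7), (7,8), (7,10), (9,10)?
Yes (the graph is connected and all 10 vertices have even degree)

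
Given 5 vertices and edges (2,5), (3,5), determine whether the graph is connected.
No, it has 3 components: {1}, {2, 3, 5}, {4}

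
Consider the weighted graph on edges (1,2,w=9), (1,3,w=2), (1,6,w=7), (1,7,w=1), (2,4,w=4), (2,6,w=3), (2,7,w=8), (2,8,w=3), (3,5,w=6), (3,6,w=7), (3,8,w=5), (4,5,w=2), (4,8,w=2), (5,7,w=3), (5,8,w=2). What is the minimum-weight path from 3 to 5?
6 (path: 3 -> 5; weights 6 = 6)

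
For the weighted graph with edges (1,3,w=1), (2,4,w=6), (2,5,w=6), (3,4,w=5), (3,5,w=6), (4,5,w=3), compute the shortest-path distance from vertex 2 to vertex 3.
11 (path: 2 -> 4 -> 3; weights 6 + 5 = 11)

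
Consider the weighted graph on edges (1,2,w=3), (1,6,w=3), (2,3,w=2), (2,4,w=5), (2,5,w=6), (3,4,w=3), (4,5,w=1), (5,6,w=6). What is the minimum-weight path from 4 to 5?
1 (path: 4 -> 5; weights 1 = 1)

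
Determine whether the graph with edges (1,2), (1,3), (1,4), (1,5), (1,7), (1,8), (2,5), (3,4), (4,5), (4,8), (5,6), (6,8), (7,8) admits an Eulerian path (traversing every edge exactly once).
Yes — and in fact it has an Eulerian circuit (the graph is connected and all 8 vertices have even degree)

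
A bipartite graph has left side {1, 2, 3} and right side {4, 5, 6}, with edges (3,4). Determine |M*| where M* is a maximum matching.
1 (matching: (3,4); upper bound min(|L|,|R|) = min(3,3) = 3)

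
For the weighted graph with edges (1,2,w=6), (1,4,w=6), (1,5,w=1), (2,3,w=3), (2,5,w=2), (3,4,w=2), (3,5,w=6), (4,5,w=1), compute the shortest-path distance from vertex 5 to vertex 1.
1 (path: 5 -> 1; weights 1 = 1)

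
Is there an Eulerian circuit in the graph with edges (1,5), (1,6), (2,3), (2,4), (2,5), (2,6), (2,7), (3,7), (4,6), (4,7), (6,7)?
No (2 vertices have odd degree: {2, 4}; Eulerian circuit requires 0)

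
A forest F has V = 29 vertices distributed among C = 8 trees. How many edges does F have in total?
21 (Each of the 8 component trees on V_i vertices has V_i - 1 edges; summing gives V - C = 29 - 8 = 21)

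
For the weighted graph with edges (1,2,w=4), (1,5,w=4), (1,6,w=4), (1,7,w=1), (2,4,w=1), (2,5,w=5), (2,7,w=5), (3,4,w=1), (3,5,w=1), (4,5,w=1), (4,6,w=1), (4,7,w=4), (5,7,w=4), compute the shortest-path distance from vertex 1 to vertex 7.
1 (path: 1 -> 7; weights 1 = 1)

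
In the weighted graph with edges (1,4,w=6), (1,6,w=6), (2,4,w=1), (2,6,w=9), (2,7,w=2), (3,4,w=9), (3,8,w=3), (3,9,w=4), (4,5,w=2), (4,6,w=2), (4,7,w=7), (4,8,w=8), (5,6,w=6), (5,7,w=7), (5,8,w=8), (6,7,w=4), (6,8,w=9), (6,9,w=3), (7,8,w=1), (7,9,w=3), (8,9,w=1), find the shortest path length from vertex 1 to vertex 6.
6 (path: 1 -> 6; weights 6 = 6)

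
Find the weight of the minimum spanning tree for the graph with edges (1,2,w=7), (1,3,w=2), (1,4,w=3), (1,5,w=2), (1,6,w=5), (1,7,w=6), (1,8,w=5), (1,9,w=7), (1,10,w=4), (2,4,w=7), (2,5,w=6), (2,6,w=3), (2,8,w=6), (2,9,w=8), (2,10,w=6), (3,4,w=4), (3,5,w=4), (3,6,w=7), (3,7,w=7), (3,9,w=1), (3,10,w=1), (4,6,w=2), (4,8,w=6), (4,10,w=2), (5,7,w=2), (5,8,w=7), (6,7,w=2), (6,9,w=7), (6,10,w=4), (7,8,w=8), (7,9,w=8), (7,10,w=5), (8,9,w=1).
16 (MST edges: (1,3,w=2), (1,5,w=2), (2,6,w=3), (3,9,w=1), (3,10,w=1), (4,6,w=2), (4,10,w=2), (5,7,w=2), (8,9,w=1); sum of weights 2 + 2 + 3 + 1 + 1 + 2 + 2 + 2 + 1 = 16)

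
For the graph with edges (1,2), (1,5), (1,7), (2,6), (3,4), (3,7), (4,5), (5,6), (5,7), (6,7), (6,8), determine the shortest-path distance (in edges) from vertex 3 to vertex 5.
2 (path: 3 -> 4 -> 5, 2 edges)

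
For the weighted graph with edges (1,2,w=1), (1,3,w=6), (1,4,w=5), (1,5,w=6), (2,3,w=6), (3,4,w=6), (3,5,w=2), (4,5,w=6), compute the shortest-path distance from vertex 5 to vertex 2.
7 (path: 5 -> 1 -> 2; weights 6 + 1 = 7)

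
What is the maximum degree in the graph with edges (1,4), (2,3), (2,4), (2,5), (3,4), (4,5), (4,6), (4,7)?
6 (attained at vertex 4)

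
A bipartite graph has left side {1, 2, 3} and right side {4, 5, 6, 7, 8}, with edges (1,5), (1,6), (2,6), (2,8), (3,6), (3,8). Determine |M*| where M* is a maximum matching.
3 (matching: (1,5), (2,8), (3,6); upper bound min(|L|,|R|) = min(3,5) = 3)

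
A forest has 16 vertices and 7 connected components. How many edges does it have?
9 (Each of the 7 component trees on V_i vertices has V_i - 1 edges; summing gives V - C = 16 - 7 = 9)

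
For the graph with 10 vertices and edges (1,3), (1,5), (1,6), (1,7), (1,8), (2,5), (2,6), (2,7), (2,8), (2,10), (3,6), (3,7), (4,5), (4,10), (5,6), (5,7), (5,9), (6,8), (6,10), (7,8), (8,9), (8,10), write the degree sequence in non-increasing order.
[6, 6, 6, 5, 5, 5, 4, 3, 2, 2] (degrees: deg(1)=5, deg(2)=5, deg(3)=3, deg(4)=2, deg(5)=6, deg(6)=6, deg(7)=5, deg(8)=6, deg(9)=2, deg(10)=4)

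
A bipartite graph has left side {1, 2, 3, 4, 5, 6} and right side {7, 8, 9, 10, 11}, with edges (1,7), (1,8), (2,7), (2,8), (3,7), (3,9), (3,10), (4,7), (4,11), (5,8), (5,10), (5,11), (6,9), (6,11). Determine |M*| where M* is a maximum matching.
5 (matching: (1,8), (2,7), (3,10), (4,11), (6,9); upper bound min(|L|,|R|) = min(6,5) = 5)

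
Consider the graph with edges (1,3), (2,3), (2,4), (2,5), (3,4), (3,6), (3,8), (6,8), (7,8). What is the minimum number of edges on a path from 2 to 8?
2 (path: 2 -> 3 -> 8, 2 edges)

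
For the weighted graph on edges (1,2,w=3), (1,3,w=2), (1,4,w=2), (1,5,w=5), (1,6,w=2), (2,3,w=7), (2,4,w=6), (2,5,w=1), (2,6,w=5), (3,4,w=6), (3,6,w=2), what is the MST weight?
10 (MST edges: (1,2,w=3), (1,3,w=2), (1,4,w=2), (1,6,w=2), (2,5,w=1); sum of weights 3 + 2 + 2 + 2 + 1 = 10)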